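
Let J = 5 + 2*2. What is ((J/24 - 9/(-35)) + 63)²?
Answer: 317445489/78400 ≈ 4049.1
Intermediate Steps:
J = 9 (J = 5 + 4 = 9)
((J/24 - 9/(-35)) + 63)² = ((9/24 - 9/(-35)) + 63)² = ((9*(1/24) - 9*(-1/35)) + 63)² = ((3/8 + 9/35) + 63)² = (177/280 + 63)² = (17817/280)² = 317445489/78400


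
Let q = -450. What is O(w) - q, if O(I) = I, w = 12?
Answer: 462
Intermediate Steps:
O(w) - q = 12 - 1*(-450) = 12 + 450 = 462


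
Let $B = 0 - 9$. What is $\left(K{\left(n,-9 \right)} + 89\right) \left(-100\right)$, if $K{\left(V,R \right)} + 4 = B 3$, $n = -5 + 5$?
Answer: $-5800$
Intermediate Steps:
$n = 0$
$B = -9$ ($B = 0 - 9 = -9$)
$K{\left(V,R \right)} = -31$ ($K{\left(V,R \right)} = -4 - 27 = -31$)
$\left(K{\left(n,-9 \right)} + 89\right) \left(-100\right) = \left(-31 + 89\right) \left(-100\right) = 58 \left(-100\right) = -5800$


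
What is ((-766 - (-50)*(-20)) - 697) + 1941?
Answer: -522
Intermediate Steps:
((-766 - (-50)*(-20)) - 697) + 1941 = ((-766 - 1*1000) - 697) + 1941 = ((-766 - 1000) - 697) + 1941 = (-1766 - 697) + 1941 = -2463 + 1941 = -522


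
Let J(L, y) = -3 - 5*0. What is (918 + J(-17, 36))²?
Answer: 837225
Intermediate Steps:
J(L, y) = -3 (J(L, y) = -3 + 0 = -3)
(918 + J(-17, 36))² = (918 - 3)² = 915² = 837225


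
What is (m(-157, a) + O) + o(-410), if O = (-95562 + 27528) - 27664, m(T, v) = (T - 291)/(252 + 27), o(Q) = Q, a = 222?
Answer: -26814580/279 ≈ -96110.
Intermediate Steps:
m(T, v) = -97/93 + T/279 (m(T, v) = (-291 + T)/279 = (-291 + T)*(1/279) = -97/93 + T/279)
O = -95698 (O = -68034 - 27664 = -95698)
(m(-157, a) + O) + o(-410) = ((-97/93 + (1/279)*(-157)) - 95698) - 410 = ((-97/93 - 157/279) - 95698) - 410 = (-448/279 - 95698) - 410 = -26700190/279 - 410 = -26814580/279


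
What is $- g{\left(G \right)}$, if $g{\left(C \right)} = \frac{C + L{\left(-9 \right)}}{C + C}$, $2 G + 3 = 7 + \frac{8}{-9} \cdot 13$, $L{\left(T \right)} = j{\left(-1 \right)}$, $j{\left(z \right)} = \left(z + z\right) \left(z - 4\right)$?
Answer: $\frac{14}{17} \approx 0.82353$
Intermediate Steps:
$j{\left(z \right)} = 2 z \left(-4 + z\right)$
$L{\left(T \right)} = 10$ ($L{\left(T \right)} = 2 \left(-1\right) \left(-4 - 1\right) = 2 \left(-1\right) \left(-5\right) = 10$)
$G = - \frac{34}{9}$ ($G = - \frac{3}{2} + \frac{7 + \frac{8}{-9} \cdot 13}{2} = - \frac{3}{2} + \frac{7 + 8 \left(- \frac{1}{9}\right) 13}{2} = - \frac{3}{2} + \frac{7 - \frac{104}{9}}{2} = - \frac{3}{2} + \frac{1}{2} \left(- \frac{41}{9}\right) = - \frac{3}{2} - \frac{41}{18} = - \frac{34}{9} \approx -3.7778$)
$g{\left(C \right)} = \frac{10 + C}{2 C}$ ($g{\left(C \right)} = \frac{C + 10}{C + C} = \frac{10 + C}{2 C}$)
$- g{\left(G \right)} = - \frac{10 - \frac{34}{9}}{2 \left(- \frac{34}{9}\right)} = - \frac{\left(-9\right) 56}{2 \cdot 34 \cdot 9} = \left(-1\right) \left(- \frac{14}{17}\right) = \frac{14}{17}$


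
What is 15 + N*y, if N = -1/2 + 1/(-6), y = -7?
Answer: 59/3 ≈ 19.667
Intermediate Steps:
N = -⅔ (N = -1*½ + 1*(-⅙) = -½ - ⅙ = -⅔ ≈ -0.66667)
15 + N*y = 15 - ⅔*(-7) = 15 + 14/3 = 59/3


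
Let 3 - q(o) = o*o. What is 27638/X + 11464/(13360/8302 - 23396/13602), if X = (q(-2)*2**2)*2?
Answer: -668890212049/6255436 ≈ -1.0693e+5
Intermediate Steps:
q(o) = 3 - o**2 (q(o) = 3 - o*o = 3 - o**2)
X = -8 (X = ((3 - 1*(-2)**2)*2**2)*2 = ((3 - 1*4)*4)*2 = ((3 - 4)*4)*2 = -1*4*2 = -4*2 = -8)
27638/X + 11464/(13360/8302 - 23396/13602) = 27638/(-8) + 11464/(13360/8302 - 23396/13602) = 27638*(-1/8) + 11464/(13360*(1/8302) - 23396*1/13602) = -13819/4 + 11464/(6680/4151 - 11698/6801) = -13819/4 + 11464/(-3127718/28230951) = -13819/4 + 11464*(-28230951/3127718) = -13819/4 - 161819811132/1563859 = -668890212049/6255436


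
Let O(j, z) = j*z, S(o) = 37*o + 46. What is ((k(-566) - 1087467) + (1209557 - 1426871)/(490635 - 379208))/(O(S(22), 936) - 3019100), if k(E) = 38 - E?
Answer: 24221220163/49342995556 ≈ 0.49087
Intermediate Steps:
S(o) = 46 + 37*o
((k(-566) - 1087467) + (1209557 - 1426871)/(490635 - 379208))/(O(S(22), 936) - 3019100) = (((38 - 1*(-566)) - 1087467) + (1209557 - 1426871)/(490635 - 379208))/((46 + 37*22)*936 - 3019100) = (((38 + 566) - 1087467) - 217314/111427)/((46 + 814)*936 - 3019100) = ((604 - 1087467) - 217314*1/111427)/(860*936 - 3019100) = (-1086863 - 217314/111427)/(804960 - 3019100) = -121106100815/111427/(-2214140) = -121106100815/111427*(-1/2214140) = 24221220163/49342995556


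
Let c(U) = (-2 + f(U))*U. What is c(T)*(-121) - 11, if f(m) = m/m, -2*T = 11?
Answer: -1353/2 ≈ -676.50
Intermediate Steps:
T = -11/2 (T = -½*11 = -11/2 ≈ -5.5000)
f(m) = 1
c(U) = -U (c(U) = (-2 + 1)*U = -U)
c(T)*(-121) - 11 = -1*(-11/2)*(-121) - 11 = (11/2)*(-121) - 11 = -1331/2 - 11 = -1353/2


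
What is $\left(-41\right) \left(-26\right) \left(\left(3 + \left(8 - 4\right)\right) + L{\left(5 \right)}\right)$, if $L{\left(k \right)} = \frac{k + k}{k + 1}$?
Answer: $\frac{27716}{3} \approx 9238.7$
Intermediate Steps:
$L{\left(k \right)} = \frac{2 k}{1 + k}$
$\left(-41\right) \left(-26\right) \left(\left(3 + \left(8 - 4\right)\right) + L{\left(5 \right)}\right) = \left(-41\right) \left(-26\right) \left(\left(3 + \left(8 - 4\right)\right) + 2 \cdot 5 \frac{1}{1 + 5}\right) = 1066 \left(\left(3 + \left(8 - 4\right)\right) + 2 \cdot 5 \cdot \frac{1}{6}\right) = 1066 \left(\left(3 + 4\right) + 2 \cdot 5 \cdot \frac{1}{6}\right) = 1066 \left(7 + \frac{5}{3}\right) = 1066 \cdot \frac{26}{3} = \frac{27716}{3}$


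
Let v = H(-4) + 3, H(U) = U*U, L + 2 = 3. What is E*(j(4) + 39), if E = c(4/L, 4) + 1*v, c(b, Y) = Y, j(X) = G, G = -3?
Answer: 828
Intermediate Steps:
L = 1 (L = -2 + 3 = 1)
j(X) = -3
H(U) = U²
v = 19 (v = (-4)² + 3 = 16 + 3 = 19)
E = 23 (E = 4 + 1*19 = 4 + 19 = 23)
E*(j(4) + 39) = 23*(-3 + 39) = 23*36 = 828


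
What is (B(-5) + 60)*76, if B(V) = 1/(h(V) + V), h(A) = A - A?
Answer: 22724/5 ≈ 4544.8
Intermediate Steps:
h(A) = 0
B(V) = 1/V (B(V) = 1/(0 + V) = 1/V)
(B(-5) + 60)*76 = (1/(-5) + 60)*76 = (-1/5 + 60)*76 = (299/5)*76 = 22724/5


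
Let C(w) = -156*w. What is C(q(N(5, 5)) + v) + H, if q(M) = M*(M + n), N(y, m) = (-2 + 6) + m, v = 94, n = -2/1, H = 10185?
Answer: -14307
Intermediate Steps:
n = -2 (n = -2*1 = -2)
N(y, m) = 4 + m
q(M) = M*(-2 + M) (q(M) = M*(M - 2) = M*(-2 + M))
C(q(N(5, 5)) + v) + H = -156*((4 + 5)*(-2 + (4 + 5)) + 94) + 10185 = -156*(9*(-2 + 9) + 94) + 10185 = -156*(9*7 + 94) + 10185 = -156*(63 + 94) + 10185 = -156*157 + 10185 = -24492 + 10185 = -14307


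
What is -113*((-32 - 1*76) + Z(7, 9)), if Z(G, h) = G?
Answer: 11413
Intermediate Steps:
-113*((-32 - 1*76) + Z(7, 9)) = -113*((-32 - 1*76) + 7) = -113*((-32 - 76) + 7) = -113*(-108 + 7) = -113*(-101) = 11413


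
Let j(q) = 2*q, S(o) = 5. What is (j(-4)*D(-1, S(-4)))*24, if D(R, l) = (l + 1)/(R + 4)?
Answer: -384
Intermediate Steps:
D(R, l) = (1 + l)/(4 + R)
(j(-4)*D(-1, S(-4)))*24 = ((2*(-4))*((1 + 5)/(4 - 1)))*24 = -8*6/3*24 = -8*2*24 = -16*24 = -384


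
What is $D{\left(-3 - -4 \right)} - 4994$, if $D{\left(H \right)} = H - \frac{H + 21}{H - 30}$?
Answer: $- \frac{144775}{29} \approx -4992.2$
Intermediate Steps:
$D{\left(H \right)} = H - \frac{21 + H}{-30 + H}$
$D{\left(-3 - -4 \right)} - 4994 = \frac{-21 + \left(-3 - -4\right)^{2} - 31 \left(-3 - -4\right)}{-30 - -1} - 4994 = \frac{-21 + \left(-3 + 4\right)^{2} - 31 \left(-3 + 4\right)}{-30 + \left(-3 + 4\right)} - 4994 = \frac{-21 + 1^{2} - 31}{-30 + 1} - 4994 = \frac{-21 + 1 - 31}{-29} - 4994 = \left(- \frac{1}{29}\right) \left(-51\right) - 4994 = \frac{51}{29} - 4994 = - \frac{144775}{29}$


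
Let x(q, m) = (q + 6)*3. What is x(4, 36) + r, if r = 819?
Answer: 849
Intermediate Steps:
x(q, m) = 18 + 3*q (x(q, m) = (6 + q)*3 = 18 + 3*q)
x(4, 36) + r = (18 + 3*4) + 819 = (18 + 12) + 819 = 30 + 819 = 849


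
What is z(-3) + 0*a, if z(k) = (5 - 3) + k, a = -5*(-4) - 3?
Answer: -1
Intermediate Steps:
a = 17 (a = 20 - 3 = 17)
z(k) = 2 + k
z(-3) + 0*a = (2 - 3) + 0*17 = -1 + 0 = -1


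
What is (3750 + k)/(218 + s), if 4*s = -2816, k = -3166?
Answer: -292/243 ≈ -1.2016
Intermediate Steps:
s = -704 (s = (¼)*(-2816) = -704)
(3750 + k)/(218 + s) = (3750 - 3166)/(218 - 704) = 584/(-486) = 584*(-1/486) = -292/243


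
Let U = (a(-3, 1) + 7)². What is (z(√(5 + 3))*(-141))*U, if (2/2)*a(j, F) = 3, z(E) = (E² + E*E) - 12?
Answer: -56400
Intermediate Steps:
z(E) = -12 + 2*E² (z(E) = (E² + E²) - 12 = 2*E² - 12 = -12 + 2*E²)
a(j, F) = 3
U = 100 (U = (3 + 7)² = 10² = 100)
(z(√(5 + 3))*(-141))*U = ((-12 + 2*(√(5 + 3))²)*(-141))*100 = ((-12 + 2*(√8)²)*(-141))*100 = ((-12 + 2*(2*√2)²)*(-141))*100 = ((-12 + 2*8)*(-141))*100 = ((-12 + 16)*(-141))*100 = (4*(-141))*100 = -564*100 = -56400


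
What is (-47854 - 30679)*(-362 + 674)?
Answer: -24502296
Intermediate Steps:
(-47854 - 30679)*(-362 + 674) = -78533*312 = -24502296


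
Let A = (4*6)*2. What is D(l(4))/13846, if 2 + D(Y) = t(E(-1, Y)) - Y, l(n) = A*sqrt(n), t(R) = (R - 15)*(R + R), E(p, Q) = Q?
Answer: 7727/6923 ≈ 1.1161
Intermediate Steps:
t(R) = 2*R*(-15 + R) (t(R) = (-15 + R)*(2*R) = 2*R*(-15 + R))
A = 48 (A = 24*2 = 48)
l(n) = 48*sqrt(n)
D(Y) = -2 - Y + 2*Y*(-15 + Y) (D(Y) = -2 + (2*Y*(-15 + Y) - Y) = -2 + (-Y + 2*Y*(-15 + Y)) = -2 - Y + 2*Y*(-15 + Y))
D(l(4))/13846 = (-2 - 48*sqrt(4) + 2*(48*sqrt(4))*(-15 + 48*sqrt(4)))/13846 = (-2 - 48*2 + 2*(48*2)*(-15 + 48*2))*(1/13846) = (-2 - 1*96 + 2*96*(-15 + 96))*(1/13846) = (-2 - 96 + 2*96*81)*(1/13846) = (-2 - 96 + 15552)*(1/13846) = 15454*(1/13846) = 7727/6923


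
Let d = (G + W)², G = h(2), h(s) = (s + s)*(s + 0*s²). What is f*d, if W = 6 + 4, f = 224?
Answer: 72576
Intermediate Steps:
h(s) = 2*s² (h(s) = (2*s)*(s + 0) = (2*s)*s = 2*s²)
G = 8 (G = 2*2² = 2*4 = 8)
W = 10
d = 324 (d = (8 + 10)² = 18² = 324)
f*d = 224*324 = 72576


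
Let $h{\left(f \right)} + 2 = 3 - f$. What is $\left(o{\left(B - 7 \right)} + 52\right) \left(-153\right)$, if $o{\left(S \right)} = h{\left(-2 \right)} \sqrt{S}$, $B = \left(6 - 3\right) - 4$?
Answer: $-7956 - 918 i \sqrt{2} \approx -7956.0 - 1298.2 i$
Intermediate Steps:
$h{\left(f \right)} = 1 - f$ ($h{\left(f \right)} = -2 - \left(-3 + f\right) = 1 - f$)
$B = -1$ ($B = 3 - 4 = -1$)
$o{\left(S \right)} = 3 \sqrt{S}$ ($o{\left(S \right)} = \left(1 - -2\right) \sqrt{S} = \left(1 + 2\right) \sqrt{S} = 3 \sqrt{S}$)
$\left(o{\left(B - 7 \right)} + 52\right) \left(-153\right) = \left(3 \sqrt{-1 - 7} + 52\right) \left(-153\right) = \left(3 \sqrt{-8} + 52\right) \left(-153\right) = \left(3 \cdot 2 i \sqrt{2} + 52\right) \left(-153\right) = \left(6 i \sqrt{2} + 52\right) \left(-153\right) = \left(52 + 6 i \sqrt{2}\right) \left(-153\right) = -7956 - 918 i \sqrt{2}$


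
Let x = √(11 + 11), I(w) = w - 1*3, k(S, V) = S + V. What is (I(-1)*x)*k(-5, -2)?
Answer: 28*√22 ≈ 131.33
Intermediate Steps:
I(w) = -3 + w (I(w) = w - 3 = -3 + w)
x = √22 ≈ 4.6904
(I(-1)*x)*k(-5, -2) = ((-3 - 1)*√22)*(-5 - 2) = -4*√22*(-7) = 28*√22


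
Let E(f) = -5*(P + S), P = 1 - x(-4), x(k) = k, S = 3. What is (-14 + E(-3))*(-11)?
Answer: 594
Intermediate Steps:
P = 5 (P = 1 - 1*(-4) = 1 + 4 = 5)
E(f) = -40 (E(f) = -5*(5 + 3) = -5*8 = -40)
(-14 + E(-3))*(-11) = (-14 - 40)*(-11) = -54*(-11) = 594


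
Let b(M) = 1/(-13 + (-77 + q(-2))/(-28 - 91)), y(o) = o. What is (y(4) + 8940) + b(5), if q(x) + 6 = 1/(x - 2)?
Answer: 52366644/5855 ≈ 8943.9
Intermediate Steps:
q(x) = -6 + 1/(-2 + x) (q(x) = -6 + 1/(x - 2) = -6 + 1/(-2 + x))
b(M) = -476/5855 (b(M) = 1/(-13 + (-77 + (13 - 6*(-2))/(-2 - 2))/(-28 - 91)) = 1/(-13 + (-77 + (13 + 12)/(-4))/(-119)) = 1/(-13 + (-77 - 1/4*25)*(-1/119)) = 1/(-13 + (-77 - 25/4)*(-1/119)) = 1/(-13 - 333/4*(-1/119)) = 1/(-13 + 333/476) = 1/(-5855/476) = -476/5855)
(y(4) + 8940) + b(5) = (4 + 8940) - 476/5855 = 8944 - 476/5855 = 52366644/5855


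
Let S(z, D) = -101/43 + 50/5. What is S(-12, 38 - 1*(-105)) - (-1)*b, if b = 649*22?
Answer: 614283/43 ≈ 14286.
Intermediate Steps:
b = 14278
S(z, D) = 329/43 (S(z, D) = -101*1/43 + 50*(⅕) = -101/43 + 10 = 329/43)
S(-12, 38 - 1*(-105)) - (-1)*b = 329/43 - (-1)*14278 = 329/43 - 1*(-14278) = 329/43 + 14278 = 614283/43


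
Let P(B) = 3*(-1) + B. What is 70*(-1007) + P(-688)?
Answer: -71181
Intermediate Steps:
P(B) = -3 + B
70*(-1007) + P(-688) = 70*(-1007) + (-3 - 688) = -70490 - 691 = -71181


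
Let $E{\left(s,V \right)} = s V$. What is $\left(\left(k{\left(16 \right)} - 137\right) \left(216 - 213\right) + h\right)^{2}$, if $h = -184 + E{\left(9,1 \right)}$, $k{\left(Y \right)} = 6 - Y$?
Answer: $379456$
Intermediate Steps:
$E{\left(s,V \right)} = V s$
$h = -175$ ($h = -184 + 1 \cdot 9 = -184 + 9 = -175$)
$\left(\left(k{\left(16 \right)} - 137\right) \left(216 - 213\right) + h\right)^{2} = \left(\left(\left(6 - 16\right) - 137\right) \left(216 - 213\right) - 175\right)^{2} = \left(\left(\left(6 - 16\right) - 137\right) 3 - 175\right)^{2} = \left(\left(-10 - 137\right) 3 - 175\right)^{2} = \left(\left(-147\right) 3 - 175\right)^{2} = \left(-441 - 175\right)^{2} = \left(-616\right)^{2} = 379456$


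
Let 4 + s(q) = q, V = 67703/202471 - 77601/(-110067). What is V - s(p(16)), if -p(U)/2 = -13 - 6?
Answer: -244846316922/7428458519 ≈ -32.961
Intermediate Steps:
p(U) = 38 (p(U) = -2*(-13 - 6) = -2*(-19) = 38)
V = 7721272724/7428458519 (V = 67703*(1/202471) - 77601*(-1/110067) = 67703/202471 + 25867/36689 = 7721272724/7428458519 ≈ 1.0394)
s(q) = -4 + q
V - s(p(16)) = 7721272724/7428458519 - (-4 + 38) = 7721272724/7428458519 - 1*34 = 7721272724/7428458519 - 34 = -244846316922/7428458519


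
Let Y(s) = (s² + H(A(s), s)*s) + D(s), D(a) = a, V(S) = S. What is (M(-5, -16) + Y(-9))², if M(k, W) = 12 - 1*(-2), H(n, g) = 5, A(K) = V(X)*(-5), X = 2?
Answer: 1681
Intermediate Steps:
A(K) = -10 (A(K) = 2*(-5) = -10)
M(k, W) = 14 (M(k, W) = 12 + 2 = 14)
Y(s) = s² + 6*s (Y(s) = (s² + 5*s) + s = s² + 6*s)
(M(-5, -16) + Y(-9))² = (14 - 9*(6 - 9))² = (14 - 9*(-3))² = (14 + 27)² = 41² = 1681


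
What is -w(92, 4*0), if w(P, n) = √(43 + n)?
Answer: -√43 ≈ -6.5574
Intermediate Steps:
-w(92, 4*0) = -√(43 + 4*0) = -√(43 + 0) = -√43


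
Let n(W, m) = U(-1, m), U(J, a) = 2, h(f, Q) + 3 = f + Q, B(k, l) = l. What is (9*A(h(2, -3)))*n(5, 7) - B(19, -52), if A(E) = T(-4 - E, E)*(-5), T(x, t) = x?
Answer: 52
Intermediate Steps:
h(f, Q) = -3 + Q + f (h(f, Q) = -3 + (f + Q) = -3 + (Q + f) = -3 + Q + f)
A(E) = 20 + 5*E (A(E) = (-4 - E)*(-5) = 20 + 5*E)
n(W, m) = 2
(9*A(h(2, -3)))*n(5, 7) - B(19, -52) = (9*(20 + 5*(-3 - 3 + 2)))*2 - 1*(-52) = (9*(20 + 5*(-4)))*2 + 52 = (9*(20 - 20))*2 + 52 = (9*0)*2 + 52 = 0*2 + 52 = 0 + 52 = 52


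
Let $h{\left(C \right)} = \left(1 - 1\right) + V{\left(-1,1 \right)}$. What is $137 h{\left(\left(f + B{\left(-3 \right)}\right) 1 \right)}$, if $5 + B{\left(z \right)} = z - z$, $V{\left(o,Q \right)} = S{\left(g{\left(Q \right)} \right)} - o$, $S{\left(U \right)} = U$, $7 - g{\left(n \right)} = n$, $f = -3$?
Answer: $959$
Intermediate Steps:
$g{\left(n \right)} = 7 - n$
$V{\left(o,Q \right)} = 7 - Q - o$ ($V{\left(o,Q \right)} = \left(7 - Q\right) - o = 7 - Q - o$)
$B{\left(z \right)} = -5$ ($B{\left(z \right)} = -5 + \left(z - z\right) = -5 + 0 = -5$)
$h{\left(C \right)} = 7$ ($h{\left(C \right)} = \left(1 - 1\right) - -7 = 0 + \left(7 - 1 + 1\right) = 0 + 7 = 7$)
$137 h{\left(\left(f + B{\left(-3 \right)}\right) 1 \right)} = 137 \cdot 7 = 959$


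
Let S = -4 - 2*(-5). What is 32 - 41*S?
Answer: -214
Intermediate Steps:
S = 6 (S = -4 + 10 = 6)
32 - 41*S = 32 - 41*6 = 32 - 246 = -214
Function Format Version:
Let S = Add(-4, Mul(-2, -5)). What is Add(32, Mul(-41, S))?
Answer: -214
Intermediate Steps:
S = 6 (S = Add(-4, 10) = 6)
Add(32, Mul(-41, S)) = Add(32, Mul(-41, 6)) = Add(32, -246) = -214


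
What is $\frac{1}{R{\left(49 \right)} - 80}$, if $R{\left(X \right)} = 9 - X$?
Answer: $- \frac{1}{120} \approx -0.0083333$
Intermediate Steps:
$\frac{1}{R{\left(49 \right)} - 80} = \frac{1}{\left(9 - 49\right) - 80} = \frac{1}{-40 - 80} = \frac{1}{-120} = - \frac{1}{120}$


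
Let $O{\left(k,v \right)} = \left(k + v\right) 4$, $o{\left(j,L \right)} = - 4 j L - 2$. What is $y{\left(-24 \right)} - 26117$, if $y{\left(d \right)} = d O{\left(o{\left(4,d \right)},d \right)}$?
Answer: $-60485$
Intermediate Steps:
$o{\left(j,L \right)} = -2 - 4 L j$ ($o{\left(j,L \right)} = - 4 L j - 2 = -2 - 4 L j$)
$O{\left(k,v \right)} = 4 k + 4 v$
$y{\left(d \right)} = d \left(-8 - 60 d\right)$ ($y{\left(d \right)} = d \left(4 \left(-2 - 4 d 4\right) + 4 d\right) = d \left(4 \left(-2 - 16 d\right) + 4 d\right) = d \left(\left(-8 - 64 d\right) + 4 d\right) = d \left(-8 - 60 d\right)$)
$y{\left(-24 \right)} - 26117 = 4 \left(-24\right) \left(-2 - -360\right) - 26117 = 4 \left(-24\right) \left(-2 + 360\right) - 26117 = 4 \left(-24\right) 358 - 26117 = -34368 - 26117 = -60485$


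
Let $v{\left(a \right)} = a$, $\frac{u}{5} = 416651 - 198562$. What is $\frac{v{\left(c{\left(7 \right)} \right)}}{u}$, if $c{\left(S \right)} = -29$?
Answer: $- \frac{29}{1090445} \approx -2.6595 \cdot 10^{-5}$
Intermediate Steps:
$u = 1090445$ ($u = 5 \left(416651 - 198562\right) = 5 \cdot 218089 = 1090445$)
$\frac{v{\left(c{\left(7 \right)} \right)}}{u} = - \frac{29}{1090445}$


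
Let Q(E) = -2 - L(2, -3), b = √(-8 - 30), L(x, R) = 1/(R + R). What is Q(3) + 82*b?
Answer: -11/6 + 82*I*√38 ≈ -1.8333 + 505.48*I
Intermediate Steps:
L(x, R) = 1/(2*R)
b = I*√38 (b = √(-38) = I*√38 ≈ 6.1644*I)
Q(E) = -11/6 (Q(E) = -2 - 1/(2*(-3)) = -2 - (-1)/(2*3) = -2 - 1*(-⅙) = -2 + ⅙ = -11/6)
Q(3) + 82*b = -11/6 + 82*(I*√38) = -11/6 + 82*I*√38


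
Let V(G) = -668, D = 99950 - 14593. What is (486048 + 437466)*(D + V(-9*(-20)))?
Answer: 78211477146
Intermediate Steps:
D = 85357
(486048 + 437466)*(D + V(-9*(-20))) = (486048 + 437466)*(85357 - 668) = 923514*84689 = 78211477146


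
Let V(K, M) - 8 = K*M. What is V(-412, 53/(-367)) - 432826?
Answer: -158822370/367 ≈ -4.3276e+5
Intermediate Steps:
V(K, M) = 8 + K*M
V(-412, 53/(-367)) - 432826 = (8 - 21836/(-367)) - 432826 = (8 - 21836*(-1)/367) - 432826 = (8 - 412*(-53/367)) - 432826 = (8 + 21836/367) - 432826 = 24772/367 - 432826 = -158822370/367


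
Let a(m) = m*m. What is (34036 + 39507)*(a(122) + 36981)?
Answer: 3814307695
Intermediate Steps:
a(m) = m²
(34036 + 39507)*(a(122) + 36981) = (34036 + 39507)*(122² + 36981) = 73543*(14884 + 36981) = 73543*51865 = 3814307695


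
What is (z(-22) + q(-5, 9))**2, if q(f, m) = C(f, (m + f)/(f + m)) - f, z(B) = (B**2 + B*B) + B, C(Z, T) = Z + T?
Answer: 896809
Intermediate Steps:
C(Z, T) = T + Z
z(B) = B + 2*B**2 (z(B) = (B**2 + B**2) + B = 2*B**2 + B = B + 2*B**2)
q(f, m) = 1 (q(f, m) = ((m + f)/(f + m) + f) - f = ((f + m)/(f + m) + f) - f = (1 + f) - f = 1)
(z(-22) + q(-5, 9))**2 = (-22*(1 + 2*(-22)) + 1)**2 = (-22*(1 - 44) + 1)**2 = (-22*(-43) + 1)**2 = (946 + 1)**2 = 947**2 = 896809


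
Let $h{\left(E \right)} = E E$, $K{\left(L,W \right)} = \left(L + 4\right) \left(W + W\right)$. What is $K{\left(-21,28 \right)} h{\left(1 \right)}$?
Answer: $-952$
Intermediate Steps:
$K{\left(L,W \right)} = 2 W \left(4 + L\right)$ ($K{\left(L,W \right)} = \left(4 + L\right) 2 W = 2 W \left(4 + L\right)$)
$h{\left(E \right)} = E^{2}$
$K{\left(-21,28 \right)} h{\left(1 \right)} = 2 \cdot 28 \left(4 - 21\right) 1^{2} = 2 \cdot 28 \left(-17\right) 1 = \left(-952\right) 1 = -952$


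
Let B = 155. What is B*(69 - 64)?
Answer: 775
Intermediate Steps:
B*(69 - 64) = 155*(69 - 64) = 155*5 = 775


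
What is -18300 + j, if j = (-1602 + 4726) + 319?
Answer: -14857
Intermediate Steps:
j = 3443 (j = 3124 + 319 = 3443)
-18300 + j = -18300 + 3443 = -14857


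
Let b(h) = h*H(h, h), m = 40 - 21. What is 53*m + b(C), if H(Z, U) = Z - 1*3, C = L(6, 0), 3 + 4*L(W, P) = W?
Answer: 16085/16 ≈ 1005.3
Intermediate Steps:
L(W, P) = -¾ + W/4
C = ¾ (C = -¾ + (¼)*6 = -¾ + 3/2 = ¾ ≈ 0.75000)
m = 19
H(Z, U) = -3 + Z (H(Z, U) = Z - 3 = -3 + Z)
b(h) = h*(-3 + h)
53*m + b(C) = 53*19 + 3*(-3 + ¾)/4 = 1007 + (¾)*(-9/4) = 1007 - 27/16 = 16085/16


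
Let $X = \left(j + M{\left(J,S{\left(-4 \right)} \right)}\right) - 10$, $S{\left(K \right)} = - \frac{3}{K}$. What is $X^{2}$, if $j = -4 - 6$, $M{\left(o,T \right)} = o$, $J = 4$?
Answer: $256$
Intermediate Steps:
$j = -10$ ($j = -4 - 6 = -10$)
$X = -16$ ($X = \left(-10 + 4\right) - 10 = -6 - 10 = -16$)
$X^{2} = \left(-16\right)^{2} = 256$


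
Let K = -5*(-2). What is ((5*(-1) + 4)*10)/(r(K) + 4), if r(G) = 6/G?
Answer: -50/23 ≈ -2.1739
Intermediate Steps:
K = 10
((5*(-1) + 4)*10)/(r(K) + 4) = ((5*(-1) + 4)*10)/(6/10 + 4) = ((-5 + 4)*10)/(6*(1/10) + 4) = (-1*10)/(3/5 + 4) = -10/23/5 = -10*5/23 = -50/23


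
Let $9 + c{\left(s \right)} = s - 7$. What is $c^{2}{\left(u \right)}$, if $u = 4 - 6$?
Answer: $324$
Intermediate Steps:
$u = -2$ ($u = 4 - 6 = -2$)
$c{\left(s \right)} = -16 + s$ ($c{\left(s \right)} = -9 + \left(s - 7\right) = -9 + \left(-7 + s\right) = -16 + s$)
$c^{2}{\left(u \right)} = \left(-16 - 2\right)^{2} = \left(-18\right)^{2} = 324$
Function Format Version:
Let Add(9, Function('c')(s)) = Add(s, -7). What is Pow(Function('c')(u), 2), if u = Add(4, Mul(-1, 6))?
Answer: 324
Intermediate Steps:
u = -2 (u = Add(4, -6) = -2)
Function('c')(s) = Add(-16, s) (Function('c')(s) = Add(-9, Add(s, -7)) = Add(-9, Add(-7, s)) = Add(-16, s))
Pow(Function('c')(u), 2) = Pow(Add(-16, -2), 2) = Pow(-18, 2) = 324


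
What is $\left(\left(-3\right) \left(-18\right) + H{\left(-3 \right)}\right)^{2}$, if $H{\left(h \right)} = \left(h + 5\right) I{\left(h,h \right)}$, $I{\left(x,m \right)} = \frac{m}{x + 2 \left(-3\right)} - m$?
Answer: $\frac{33124}{9} \approx 3680.4$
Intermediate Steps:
$I{\left(x,m \right)} = - m + \frac{m}{-6 + x}$ ($I{\left(x,m \right)} = \frac{m}{x - 6} - m = \frac{m}{-6 + x} - m = - m + \frac{m}{-6 + x}$)
$H{\left(h \right)} = \frac{h \left(5 + h\right) \left(7 - h\right)}{-6 + h}$ ($H{\left(h \right)} = \left(h + 5\right) \frac{h \left(7 - h\right)}{-6 + h} = \left(5 + h\right) \frac{h \left(7 - h\right)}{-6 + h} = \frac{h \left(5 + h\right) \left(7 - h\right)}{-6 + h}$)
$\left(\left(-3\right) \left(-18\right) + H{\left(-3 \right)}\right)^{2} = \left(\left(-3\right) \left(-18\right) - - \frac{3 \left(-7 - 3\right) \left(5 - 3\right)}{-6 - 3}\right)^{2} = \left(54 - \left(-3\right) \frac{1}{-9} \left(-10\right) 2\right)^{2} = \left(54 - \left(-3\right) \left(- \frac{1}{9}\right) \left(-10\right) 2\right)^{2} = \left(54 + \frac{20}{3}\right)^{2} = \left(\frac{182}{3}\right)^{2} = \frac{33124}{9}$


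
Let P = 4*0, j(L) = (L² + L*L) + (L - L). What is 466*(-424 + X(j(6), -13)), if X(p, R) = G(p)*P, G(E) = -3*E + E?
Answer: -197584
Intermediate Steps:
G(E) = -2*E
j(L) = 2*L² (j(L) = (L² + L²) + 0 = 2*L² + 0 = 2*L²)
P = 0
X(p, R) = 0 (X(p, R) = -2*p*0 = 0)
466*(-424 + X(j(6), -13)) = 466*(-424 + 0) = 466*(-424) = -197584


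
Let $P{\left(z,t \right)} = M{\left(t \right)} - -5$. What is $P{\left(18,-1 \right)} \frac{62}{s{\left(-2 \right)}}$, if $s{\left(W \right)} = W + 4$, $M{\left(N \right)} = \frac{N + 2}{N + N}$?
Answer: $\frac{279}{2} \approx 139.5$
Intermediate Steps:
$M{\left(N \right)} = \frac{2 + N}{2 N}$
$P{\left(z,t \right)} = 5 + \frac{2 + t}{2 t}$ ($P{\left(z,t \right)} = \frac{2 + t}{2 t} - -5 = \frac{2 + t}{2 t} + 5 = 5 + \frac{2 + t}{2 t}$)
$s{\left(W \right)} = 4 + W$
$P{\left(18,-1 \right)} \frac{62}{s{\left(-2 \right)}} = \left(\frac{11}{2} + \frac{1}{-1}\right) \frac{62}{4 - 2} = \left(\frac{11}{2} - 1\right) \frac{62}{2} = \frac{9 \cdot 62 \cdot \frac{1}{2}}{2} = \frac{9}{2} \cdot 31 = \frac{279}{2}$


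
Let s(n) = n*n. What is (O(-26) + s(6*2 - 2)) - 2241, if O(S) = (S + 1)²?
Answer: -1516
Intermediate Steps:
O(S) = (1 + S)²
s(n) = n²
(O(-26) + s(6*2 - 2)) - 2241 = ((1 - 26)² + (6*2 - 2)²) - 2241 = ((-25)² + (12 - 2)²) - 2241 = (625 + 10²) - 2241 = (625 + 100) - 2241 = 725 - 2241 = -1516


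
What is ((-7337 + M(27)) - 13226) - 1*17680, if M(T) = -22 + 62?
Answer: -38203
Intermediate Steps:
M(T) = 40
((-7337 + M(27)) - 13226) - 1*17680 = ((-7337 + 40) - 13226) - 1*17680 = (-7297 - 13226) - 17680 = -20523 - 17680 = -38203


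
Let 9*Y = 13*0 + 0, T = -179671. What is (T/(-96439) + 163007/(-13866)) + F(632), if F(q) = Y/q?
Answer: -13228913987/1337223174 ≈ -9.8928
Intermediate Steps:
Y = 0 (Y = (13*0 + 0)/9 = (0 + 0)/9 = (1/9)*0 = 0)
F(q) = 0 (F(q) = 0/q = 0)
(T/(-96439) + 163007/(-13866)) + F(632) = (-179671/(-96439) + 163007/(-13866)) + 0 = (-179671*(-1/96439) + 163007*(-1/13866)) + 0 = (179671/96439 - 163007/13866) + 0 = -13228913987/1337223174 + 0 = -13228913987/1337223174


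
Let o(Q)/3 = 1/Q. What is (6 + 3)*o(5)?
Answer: 27/5 ≈ 5.4000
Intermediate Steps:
o(Q) = 3/Q
(6 + 3)*o(5) = (6 + 3)*(3/5) = 9*(3*(1/5)) = 9*(3/5) = 27/5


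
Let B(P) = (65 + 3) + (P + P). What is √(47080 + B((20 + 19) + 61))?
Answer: 2*√11837 ≈ 217.60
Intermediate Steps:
B(P) = 68 + 2*P
√(47080 + B((20 + 19) + 61)) = √(47080 + (68 + 2*((20 + 19) + 61))) = √(47080 + (68 + 2*(39 + 61))) = √(47080 + (68 + 2*100)) = √(47080 + (68 + 200)) = √(47080 + 268) = √47348 = 2*√11837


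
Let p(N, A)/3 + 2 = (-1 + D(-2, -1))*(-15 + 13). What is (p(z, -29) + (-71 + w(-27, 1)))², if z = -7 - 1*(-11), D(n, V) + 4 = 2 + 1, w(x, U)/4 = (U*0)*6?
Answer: 4225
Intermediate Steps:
w(x, U) = 0 (w(x, U) = 4*((U*0)*6) = 4*(0*6) = 4*0 = 0)
D(n, V) = -1 (D(n, V) = -4 + (2 + 1) = -4 + 3 = -1)
z = 4 (z = -7 + 11 = 4)
p(N, A) = 6 (p(N, A) = -6 + 3*((-1 - 1)*(-15 + 13)) = -6 + 3*(-2*(-2)) = -6 + 3*4 = -6 + 12 = 6)
(p(z, -29) + (-71 + w(-27, 1)))² = (6 + (-71 + 0))² = (6 - 71)² = (-65)² = 4225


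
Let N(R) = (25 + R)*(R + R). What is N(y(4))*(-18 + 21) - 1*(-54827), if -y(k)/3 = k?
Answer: 53891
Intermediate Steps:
y(k) = -3*k
N(R) = 2*R*(25 + R) (N(R) = (25 + R)*(2*R) = 2*R*(25 + R))
N(y(4))*(-18 + 21) - 1*(-54827) = (2*(-3*4)*(25 - 3*4))*(-18 + 21) - 1*(-54827) = (2*(-12)*(25 - 12))*3 + 54827 = (2*(-12)*13)*3 + 54827 = -312*3 + 54827 = -936 + 54827 = 53891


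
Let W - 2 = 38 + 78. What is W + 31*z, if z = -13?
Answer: -285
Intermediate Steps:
W = 118 (W = 2 + (38 + 78) = 2 + 116 = 118)
W + 31*z = 118 + 31*(-13) = 118 - 403 = -285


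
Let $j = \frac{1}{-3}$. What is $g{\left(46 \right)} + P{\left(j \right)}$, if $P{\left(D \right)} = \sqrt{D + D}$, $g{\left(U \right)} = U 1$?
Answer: $46 + \frac{i \sqrt{6}}{3} \approx 46.0 + 0.8165 i$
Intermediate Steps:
$g{\left(U \right)} = U$
$j = - \frac{1}{3} \approx -0.33333$
$P{\left(D \right)} = \sqrt{2} \sqrt{D}$ ($P{\left(D \right)} = \sqrt{2 D} = \sqrt{2} \sqrt{D}$)
$g{\left(46 \right)} + P{\left(j \right)} = 46 + \sqrt{2} \sqrt{- \frac{1}{3}} = 46 + \sqrt{2} \frac{i \sqrt{3}}{3} = 46 + \frac{i \sqrt{6}}{3}$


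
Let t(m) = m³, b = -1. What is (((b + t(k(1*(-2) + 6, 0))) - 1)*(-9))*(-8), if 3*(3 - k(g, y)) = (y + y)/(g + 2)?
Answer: 1800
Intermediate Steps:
k(g, y) = 3 - 2*y/(3*(2 + g)) (k(g, y) = 3 - (y + y)/(3*(g + 2)) = 3 - 2*y/(3*(2 + g)))
(((b + t(k(1*(-2) + 6, 0))) - 1)*(-9))*(-8) = (((-1 + ((18 - 2*0 + 9*(1*(-2) + 6))/(3*(2 + (1*(-2) + 6))))³) - 1)*(-9))*(-8) = (((-1 + ((18 + 0 + 9*(-2 + 6))/(3*(2 + (-2 + 6))))³) - 1)*(-9))*(-8) = (((-1 + ((18 + 0 + 9*4)/(3*(2 + 4)))³) - 1)*(-9))*(-8) = (((-1 + ((⅓)*(18 + 0 + 36)/6)³) - 1)*(-9))*(-8) = (((-1 + ((⅓)*(⅙)*54)³) - 1)*(-9))*(-8) = (((-1 + 3³) - 1)*(-9))*(-8) = (((-1 + 27) - 1)*(-9))*(-8) = ((26 - 1)*(-9))*(-8) = (25*(-9))*(-8) = -225*(-8) = 1800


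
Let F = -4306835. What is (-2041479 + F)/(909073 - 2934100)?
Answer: 6348314/2025027 ≈ 3.1349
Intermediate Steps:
(-2041479 + F)/(909073 - 2934100) = (-2041479 - 4306835)/(909073 - 2934100) = -6348314/(-2025027) = -6348314*(-1/2025027) = 6348314/2025027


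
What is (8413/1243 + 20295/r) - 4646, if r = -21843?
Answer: -13998256220/3016761 ≈ -4640.2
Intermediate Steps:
(8413/1243 + 20295/r) - 4646 = (8413/1243 + 20295/(-21843)) - 4646 = (8413*(1/1243) + 20295*(-1/21843)) - 4646 = (8413/1243 - 2255/2427) - 4646 = 17615386/3016761 - 4646 = -13998256220/3016761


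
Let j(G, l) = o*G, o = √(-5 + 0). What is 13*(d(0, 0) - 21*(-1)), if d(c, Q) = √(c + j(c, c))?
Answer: 273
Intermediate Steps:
o = I*√5 (o = √(-5) = I*√5 ≈ 2.2361*I)
j(G, l) = I*G*√5 (j(G, l) = (I*√5)*G = I*G*√5)
d(c, Q) = √(c + I*c*√5)
13*(d(0, 0) - 21*(-1)) = 13*(√(0*(1 + I*√5)) - 21*(-1)) = 13*(√0 + 21) = 13*(0 + 21) = 13*21 = 273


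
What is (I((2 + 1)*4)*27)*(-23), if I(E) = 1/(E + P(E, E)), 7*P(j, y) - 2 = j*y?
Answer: -189/10 ≈ -18.900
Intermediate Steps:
P(j, y) = 2/7 + j*y/7 (P(j, y) = 2/7 + (j*y)/7 = 2/7 + j*y/7)
I(E) = 1/(2/7 + E + E²/7) (I(E) = 1/(E + (2/7 + E*E/7)) = 1/(E + (2/7 + E²/7)) = 1/(2/7 + E + E²/7))
(I((2 + 1)*4)*27)*(-23) = ((7/(2 + ((2 + 1)*4)² + 7*((2 + 1)*4)))*27)*(-23) = ((7/(2 + (3*4)² + 7*(3*4)))*27)*(-23) = ((7/(2 + 12² + 7*12))*27)*(-23) = ((7/(2 + 144 + 84))*27)*(-23) = ((7/230)*27)*(-23) = (189/230)*(-23) = -189/10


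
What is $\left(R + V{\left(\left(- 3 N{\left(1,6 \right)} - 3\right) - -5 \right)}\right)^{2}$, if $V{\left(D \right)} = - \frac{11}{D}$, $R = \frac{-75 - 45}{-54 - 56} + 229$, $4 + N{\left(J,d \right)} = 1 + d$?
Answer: $\frac{318194244}{5929} \approx 53667.0$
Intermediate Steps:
$N{\left(J,d \right)} = -3 + d$ ($N{\left(J,d \right)} = -4 + \left(1 + d\right) = -3 + d$)
$R = \frac{2531}{11}$ ($R = - \frac{120}{-110} + 229 = \left(-120\right) \left(- \frac{1}{110}\right) + 229 = \frac{12}{11} + 229 = \frac{2531}{11} \approx 230.09$)
$\left(R + V{\left(\left(- 3 N{\left(1,6 \right)} - 3\right) - -5 \right)}\right)^{2} = \left(\frac{2531}{11} - \frac{11}{\left(- 3 \left(-3 + 6\right) - 3\right) - -5}\right)^{2} = \left(\frac{2531}{11} - \frac{11}{\left(\left(-3\right) 3 - 3\right) + 5}\right)^{2} = \left(\frac{2531}{11} - \frac{11}{\left(-9 - 3\right) + 5}\right)^{2} = \left(\frac{2531}{11} - \frac{11}{-12 + 5}\right)^{2} = \left(\frac{2531}{11} - \frac{11}{-7}\right)^{2} = \left(\frac{2531}{11} - - \frac{11}{7}\right)^{2} = \left(\frac{2531}{11} + \frac{11}{7}\right)^{2} = \left(\frac{17838}{77}\right)^{2} = \frac{318194244}{5929}$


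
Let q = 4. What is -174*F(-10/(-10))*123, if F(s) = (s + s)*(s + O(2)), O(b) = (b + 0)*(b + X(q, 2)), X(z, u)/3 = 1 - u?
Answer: 42804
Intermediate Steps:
X(z, u) = 3 - 3*u (X(z, u) = 3*(1 - u) = 3 - 3*u)
O(b) = b*(-3 + b) (O(b) = (b + 0)*(b + (3 - 3*2)) = b*(b + (3 - 6)) = b*(b - 3) = b*(-3 + b))
F(s) = 2*s*(-2 + s) (F(s) = (s + s)*(s + 2*(-3 + 2)) = (2*s)*(s + 2*(-1)) = (2*s)*(s - 2) = (2*s)*(-2 + s) = 2*s*(-2 + s))
-174*F(-10/(-10))*123 = -348*(-10/(-10))*(-2 - 10/(-10))*123 = -348*(-10*(-⅒))*(-2 - 10*(-⅒))*123 = -348*(-2 + 1)*123 = -348*(-1)*123 = -174*(-2)*123 = 348*123 = 42804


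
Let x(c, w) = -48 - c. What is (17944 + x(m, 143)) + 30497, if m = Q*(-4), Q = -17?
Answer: 48325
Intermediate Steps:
m = 68 (m = -17*(-4) = 68)
(17944 + x(m, 143)) + 30497 = (17944 + (-48 - 1*68)) + 30497 = (17944 + (-48 - 68)) + 30497 = (17944 - 116) + 30497 = 17828 + 30497 = 48325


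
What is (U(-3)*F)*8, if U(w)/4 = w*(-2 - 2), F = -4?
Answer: -1536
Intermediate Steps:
U(w) = -16*w (U(w) = 4*(w*(-2 - 2)) = 4*(w*(-4)) = 4*(-4*w) = -16*w)
(U(-3)*F)*8 = (-16*(-3)*(-4))*8 = (48*(-4))*8 = -192*8 = -1536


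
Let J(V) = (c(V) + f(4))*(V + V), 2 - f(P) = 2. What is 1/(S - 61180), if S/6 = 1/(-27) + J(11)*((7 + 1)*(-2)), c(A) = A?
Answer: -9/759710 ≈ -1.1847e-5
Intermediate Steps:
f(P) = 0 (f(P) = 2 - 1*2 = 2 - 2 = 0)
J(V) = 2*V**2 (J(V) = (V + 0)*(V + V) = V*(2*V) = 2*V**2)
S = -209090/9 (S = 6*(1/(-27) + (2*11**2)*((7 + 1)*(-2))) = 6*(-1/27 + (2*121)*(8*(-2))) = 6*(-1/27 + 242*(-16)) = 6*(-1/27 - 3872) = 6*(-104545/27) = -209090/9 ≈ -23232.)
1/(S - 61180) = 1/(-209090/9 - 61180) = 1/(-759710/9) = -9/759710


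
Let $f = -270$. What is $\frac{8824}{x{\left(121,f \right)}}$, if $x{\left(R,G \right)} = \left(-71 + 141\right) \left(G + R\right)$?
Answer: $- \frac{4412}{5215} \approx -0.84602$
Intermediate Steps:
$x{\left(R,G \right)} = 70 G + 70 R$ ($x{\left(R,G \right)} = 70 \left(G + R\right) = 70 G + 70 R$)
$\frac{8824}{x{\left(121,f \right)}} = \frac{8824}{70 \left(-270\right) + 70 \cdot 121} = \frac{8824}{-18900 + 8470} = \frac{8824}{-10430} = 8824 \left(- \frac{1}{10430}\right) = - \frac{4412}{5215}$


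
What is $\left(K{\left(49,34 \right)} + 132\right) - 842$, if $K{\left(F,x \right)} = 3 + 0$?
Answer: $-707$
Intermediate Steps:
$K{\left(F,x \right)} = 3$
$\left(K{\left(49,34 \right)} + 132\right) - 842 = \left(3 + 132\right) - 842 = 135 - 842 = -707$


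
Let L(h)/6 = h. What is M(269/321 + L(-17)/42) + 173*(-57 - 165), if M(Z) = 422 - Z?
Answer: -85346474/2247 ≈ -37982.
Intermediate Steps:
L(h) = 6*h
M(269/321 + L(-17)/42) + 173*(-57 - 165) = (422 - (269/321 + (6*(-17))/42)) + 173*(-57 - 165) = (422 - (269*(1/321) - 102*1/42)) + 173*(-222) = (422 - (269/321 - 17/7)) - 38406 = (422 - 1*(-3574/2247)) - 38406 = (422 + 3574/2247) - 38406 = 951808/2247 - 38406 = -85346474/2247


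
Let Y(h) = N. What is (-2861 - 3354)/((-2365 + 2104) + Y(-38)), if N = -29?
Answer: 1243/58 ≈ 21.431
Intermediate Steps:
Y(h) = -29
(-2861 - 3354)/((-2365 + 2104) + Y(-38)) = (-2861 - 3354)/((-2365 + 2104) - 29) = -6215/(-261 - 29) = -6215/(-290) = -6215*(-1/290) = 1243/58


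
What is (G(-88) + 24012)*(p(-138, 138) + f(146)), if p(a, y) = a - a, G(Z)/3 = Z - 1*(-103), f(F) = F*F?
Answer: 512799012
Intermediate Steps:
f(F) = F**2
G(Z) = 309 + 3*Z (G(Z) = 3*(Z - 1*(-103)) = 3*(Z + 103) = 3*(103 + Z) = 309 + 3*Z)
p(a, y) = 0
(G(-88) + 24012)*(p(-138, 138) + f(146)) = ((309 + 3*(-88)) + 24012)*(0 + 146**2) = ((309 - 264) + 24012)*(0 + 21316) = (45 + 24012)*21316 = 24057*21316 = 512799012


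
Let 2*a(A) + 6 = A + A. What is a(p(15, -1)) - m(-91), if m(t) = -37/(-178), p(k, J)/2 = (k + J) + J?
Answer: 4057/178 ≈ 22.792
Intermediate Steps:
p(k, J) = 2*k + 4*J (p(k, J) = 2*((k + J) + J) = 2*((J + k) + J) = 2*(k + 2*J) = 2*k + 4*J)
m(t) = 37/178 (m(t) = -37*(-1/178) = 37/178)
a(A) = -3 + A (a(A) = -3 + (A + A)/2 = -3 + (2*A)/2 = -3 + A)
a(p(15, -1)) - m(-91) = (-3 + (2*15 + 4*(-1))) - 1*37/178 = (-3 + (30 - 4)) - 37/178 = (-3 + 26) - 37/178 = 23 - 37/178 = 4057/178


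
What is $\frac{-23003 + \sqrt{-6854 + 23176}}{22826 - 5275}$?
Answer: $- \frac{23003}{17551} + \frac{\sqrt{16322}}{17551} \approx -1.3034$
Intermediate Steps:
$\frac{-23003 + \sqrt{-6854 + 23176}}{22826 - 5275} = \frac{-23003 + \sqrt{16322}}{17551} = \left(-23003 + \sqrt{16322}\right) \frac{1}{17551} = - \frac{23003}{17551} + \frac{\sqrt{16322}}{17551}$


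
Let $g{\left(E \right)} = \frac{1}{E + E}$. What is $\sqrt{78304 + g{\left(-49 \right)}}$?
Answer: $\frac{\sqrt{15347582}}{14} \approx 279.83$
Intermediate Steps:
$g{\left(E \right)} = \frac{1}{2 E}$
$\sqrt{78304 + g{\left(-49 \right)}} = \sqrt{78304 + \frac{1}{2 \left(-49\right)}} = \sqrt{78304 + \frac{1}{2} \left(- \frac{1}{49}\right)} = \sqrt{78304 - \frac{1}{98}} = \sqrt{\frac{7673791}{98}} = \frac{\sqrt{15347582}}{14}$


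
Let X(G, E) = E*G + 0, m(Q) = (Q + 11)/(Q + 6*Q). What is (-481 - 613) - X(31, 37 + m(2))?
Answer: -31777/14 ≈ -2269.8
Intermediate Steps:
m(Q) = (11 + Q)/(7*Q) (m(Q) = (11 + Q)/((7*Q)) = (11 + Q)*(1/(7*Q)) = (11 + Q)/(7*Q))
X(G, E) = E*G
(-481 - 613) - X(31, 37 + m(2)) = (-481 - 613) - (37 + (1/7)*(11 + 2)/2)*31 = -1094 - (37 + (1/7)*(1/2)*13)*31 = -1094 - (37 + 13/14)*31 = -1094 - 531*31/14 = -1094 - 1*16461/14 = -1094 - 16461/14 = -31777/14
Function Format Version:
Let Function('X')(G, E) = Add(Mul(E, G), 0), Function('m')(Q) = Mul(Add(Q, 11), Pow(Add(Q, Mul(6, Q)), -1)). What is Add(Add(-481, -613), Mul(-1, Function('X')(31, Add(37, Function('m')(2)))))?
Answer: Rational(-31777, 14) ≈ -2269.8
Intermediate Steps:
Function('m')(Q) = Mul(Rational(1, 7), Pow(Q, -1), Add(11, Q)) (Function('m')(Q) = Mul(Add(11, Q), Pow(Mul(7, Q), -1)) = Mul(Add(11, Q), Mul(Rational(1, 7), Pow(Q, -1))) = Mul(Rational(1, 7), Pow(Q, -1), Add(11, Q)))
Function('X')(G, E) = Mul(E, G)
Add(Add(-481, -613), Mul(-1, Function('X')(31, Add(37, Function('m')(2))))) = Add(Add(-481, -613), Mul(-1, Mul(Add(37, Mul(Rational(1, 7), Pow(2, -1), Add(11, 2))), 31))) = Add(-1094, Mul(-1, Mul(Add(37, Mul(Rational(1, 7), Rational(1, 2), 13)), 31))) = Add(-1094, Mul(-1, Mul(Add(37, Rational(13, 14)), 31))) = Add(-1094, Mul(-1, Mul(Rational(531, 14), 31))) = Add(-1094, Mul(-1, Rational(16461, 14))) = Add(-1094, Rational(-16461, 14)) = Rational(-31777, 14)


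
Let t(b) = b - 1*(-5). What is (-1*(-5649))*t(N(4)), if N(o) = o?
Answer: 50841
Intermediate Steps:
t(b) = 5 + b (t(b) = b + 5 = 5 + b)
(-1*(-5649))*t(N(4)) = (-1*(-5649))*(5 + 4) = 5649*9 = 50841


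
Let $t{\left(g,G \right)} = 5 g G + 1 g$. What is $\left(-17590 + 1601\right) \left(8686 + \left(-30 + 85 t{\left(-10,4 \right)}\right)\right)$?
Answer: $147002866$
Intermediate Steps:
$t{\left(g,G \right)} = g + 5 G g$ ($t{\left(g,G \right)} = 5 G g + g = g + 5 G g$)
$\left(-17590 + 1601\right) \left(8686 + \left(-30 + 85 t{\left(-10,4 \right)}\right)\right) = \left(-17590 + 1601\right) \left(8686 + \left(-30 + 85 \left(- 10 \left(1 + 5 \cdot 4\right)\right)\right)\right) = - 15989 \left(8686 + \left(-30 + 85 \left(- 10 \left(1 + 20\right)\right)\right)\right) = - 15989 \left(8686 + \left(-30 + 85 \left(\left(-10\right) 21\right)\right)\right) = - 15989 \left(8686 + \left(-30 + 85 \left(-210\right)\right)\right) = - 15989 \left(8686 - 17880\right) = \left(-15989\right) \left(-9194\right) = 147002866$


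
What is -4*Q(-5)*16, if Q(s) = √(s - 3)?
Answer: -128*I*√2 ≈ -181.02*I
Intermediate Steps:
Q(s) = √(-3 + s)
-4*Q(-5)*16 = -4*√(-3 - 5)*16 = -8*I*√2*16 = -128*I*√2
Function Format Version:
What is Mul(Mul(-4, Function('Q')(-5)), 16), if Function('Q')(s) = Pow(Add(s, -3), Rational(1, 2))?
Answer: Mul(-128, I, Pow(2, Rational(1, 2))) ≈ Mul(-181.02, I)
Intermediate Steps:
Function('Q')(s) = Pow(Add(-3, s), Rational(1, 2))
Mul(Mul(-4, Function('Q')(-5)), 16) = Mul(Mul(-4, Pow(Add(-3, -5), Rational(1, 2))), 16) = Mul(Mul(-4, Pow(-8, Rational(1, 2))), 16) = Mul(Mul(-4, Mul(2, I, Pow(2, Rational(1, 2)))), 16) = Mul(Mul(-8, I, Pow(2, Rational(1, 2))), 16) = Mul(-128, I, Pow(2, Rational(1, 2)))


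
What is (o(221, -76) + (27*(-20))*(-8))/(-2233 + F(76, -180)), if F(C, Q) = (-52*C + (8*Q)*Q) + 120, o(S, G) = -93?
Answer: 4227/253135 ≈ 0.016699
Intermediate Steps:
F(C, Q) = 120 - 52*C + 8*Q² (F(C, Q) = (-52*C + 8*Q²) + 120 = 120 - 52*C + 8*Q²)
(o(221, -76) + (27*(-20))*(-8))/(-2233 + F(76, -180)) = (-93 + (27*(-20))*(-8))/(-2233 + (120 - 52*76 + 8*(-180)²)) = (-93 - 540*(-8))/(-2233 + (120 - 3952 + 8*32400)) = (-93 + 4320)/(-2233 + (120 - 3952 + 259200)) = 4227/(-2233 + 255368) = 4227/253135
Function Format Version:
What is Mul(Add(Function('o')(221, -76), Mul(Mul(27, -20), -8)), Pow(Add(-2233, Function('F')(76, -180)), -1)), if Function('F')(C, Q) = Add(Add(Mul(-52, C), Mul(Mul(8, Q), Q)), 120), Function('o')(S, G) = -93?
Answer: Rational(4227, 253135) ≈ 0.016699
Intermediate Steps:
Function('F')(C, Q) = Add(120, Mul(-52, C), Mul(8, Pow(Q, 2))) (Function('F')(C, Q) = Add(Add(Mul(-52, C), Mul(8, Pow(Q, 2))), 120) = Add(120, Mul(-52, C), Mul(8, Pow(Q, 2))))
Mul(Add(Function('o')(221, -76), Mul(Mul(27, -20), -8)), Pow(Add(-2233, Function('F')(76, -180)), -1)) = Mul(Add(-93, Mul(Mul(27, -20), -8)), Pow(Add(-2233, Add(120, Mul(-52, 76), Mul(8, Pow(-180, 2)))), -1)) = Mul(Add(-93, Mul(-540, -8)), Pow(Add(-2233, Add(120, -3952, Mul(8, 32400))), -1)) = Mul(Add(-93, 4320), Pow(Add(-2233, Add(120, -3952, 259200)), -1)) = Mul(4227, Pow(Add(-2233, 255368), -1)) = Mul(4227, Pow(253135, -1)) = Mul(4227, Rational(1, 253135)) = Rational(4227, 253135)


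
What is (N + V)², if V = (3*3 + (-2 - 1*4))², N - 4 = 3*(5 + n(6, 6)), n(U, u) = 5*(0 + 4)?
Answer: 7744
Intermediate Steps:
n(U, u) = 20 (n(U, u) = 5*4 = 20)
N = 79 (N = 4 + 3*(5 + 20) = 4 + 3*25 = 4 + 75 = 79)
V = 9 (V = (9 + (-2 - 4))² = (9 - 6)² = 3² = 9)
(N + V)² = (79 + 9)² = 88² = 7744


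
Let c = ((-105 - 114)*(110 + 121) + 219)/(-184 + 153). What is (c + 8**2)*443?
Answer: 23192822/31 ≈ 7.4816e+5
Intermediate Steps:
c = 50370/31 (c = (-219*231 + 219)/(-31) = (-50589 + 219)*(-1/31) = -50370*(-1/31) = 50370/31 ≈ 1624.8)
(c + 8**2)*443 = (50370/31 + 8**2)*443 = (50370/31 + 64)*443 = (52354/31)*443 = 23192822/31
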